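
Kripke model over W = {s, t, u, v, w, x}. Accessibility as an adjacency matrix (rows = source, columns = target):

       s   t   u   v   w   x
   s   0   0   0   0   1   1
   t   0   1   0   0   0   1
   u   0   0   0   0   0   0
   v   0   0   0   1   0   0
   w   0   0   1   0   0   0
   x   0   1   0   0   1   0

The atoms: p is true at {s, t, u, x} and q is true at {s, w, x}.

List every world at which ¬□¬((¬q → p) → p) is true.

{s, t, v, w, x}

s: □¬((¬q → p) → p) is F. ✓
t: □¬((¬q → p) → p) is F. ✓
u: □¬((¬q → p) → p) is T. ✗
v: □¬((¬q → p) → p) is F. ✓
w: □¬((¬q → p) → p) is F. ✓
x: □¬((¬q → p) → p) is F. ✓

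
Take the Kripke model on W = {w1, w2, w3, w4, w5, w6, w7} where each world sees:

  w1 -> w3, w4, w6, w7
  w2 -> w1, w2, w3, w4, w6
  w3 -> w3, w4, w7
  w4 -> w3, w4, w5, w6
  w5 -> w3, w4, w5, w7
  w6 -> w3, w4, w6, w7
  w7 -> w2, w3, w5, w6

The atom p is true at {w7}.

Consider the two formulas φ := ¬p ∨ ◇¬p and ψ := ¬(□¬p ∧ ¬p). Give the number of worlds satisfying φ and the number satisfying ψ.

For ¬p ∨ ◇¬p:
w1: ¬p is T, ◇¬p is T. ✓
w2: ¬p is T, ◇¬p is T. ✓
w3: ¬p is T, ◇¬p is T. ✓
w4: ¬p is T, ◇¬p is T. ✓
w5: ¬p is T, ◇¬p is T. ✓
w6: ¬p is T, ◇¬p is T. ✓
w7: ¬p is F, ◇¬p is T. ✓
— 7 worlds.
For ¬(□¬p ∧ ¬p):
w1: □¬p ∧ ¬p is F. ✓
w2: □¬p ∧ ¬p is T. ✗
w3: □¬p ∧ ¬p is F. ✓
w4: □¬p ∧ ¬p is T. ✗
w5: □¬p ∧ ¬p is F. ✓
w6: □¬p ∧ ¬p is F. ✓
w7: □¬p ∧ ¬p is F. ✓
— 5 worlds.

7 and 5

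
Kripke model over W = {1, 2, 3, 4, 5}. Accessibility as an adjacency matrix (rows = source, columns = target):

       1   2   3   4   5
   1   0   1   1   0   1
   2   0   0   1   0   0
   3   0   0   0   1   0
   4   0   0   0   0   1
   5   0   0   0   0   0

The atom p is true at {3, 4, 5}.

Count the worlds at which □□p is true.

5

1: successors {2, 3, 5}; □p there: 2:T, 3:T, 5:T. ✓
2: successors {3}; □p there: 3:T. ✓
3: successors {4}; □p there: 4:T. ✓
4: successors {5}; □p there: 5:T. ✓
5: no successors, so □□p holds vacuously. ✓
Satisfying worlds: {1, 2, 3, 4, 5}.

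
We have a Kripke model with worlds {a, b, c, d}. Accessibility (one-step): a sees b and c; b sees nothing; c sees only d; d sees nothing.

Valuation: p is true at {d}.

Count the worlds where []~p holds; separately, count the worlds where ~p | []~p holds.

For []~p:
a: successors {b, c}; ~p there: b:T, c:T. ✓
b: no successors, so []~p holds vacuously. ✓
c: successors {d}; ~p there: d:F. ✗
d: no successors, so []~p holds vacuously. ✓
— 3 worlds.
For ~p | []~p:
a: ~p is T, []~p is T. ✓
b: ~p is T, []~p is T. ✓
c: ~p is T, []~p is F. ✓
d: ~p is F, []~p is T. ✓
— 4 worlds.

3 and 4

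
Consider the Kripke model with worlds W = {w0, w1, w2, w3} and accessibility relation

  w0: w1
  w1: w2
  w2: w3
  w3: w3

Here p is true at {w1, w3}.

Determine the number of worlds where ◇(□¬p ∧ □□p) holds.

w0: successors {w1}; □¬p ∧ □□p there: w1:T. ✓
w1: successors {w2}; □¬p ∧ □□p there: w2:F. ✗
w2: successors {w3}; □¬p ∧ □□p there: w3:F. ✗
w3: successors {w3}; □¬p ∧ □□p there: w3:F. ✗
Satisfying worlds: {w0}.

1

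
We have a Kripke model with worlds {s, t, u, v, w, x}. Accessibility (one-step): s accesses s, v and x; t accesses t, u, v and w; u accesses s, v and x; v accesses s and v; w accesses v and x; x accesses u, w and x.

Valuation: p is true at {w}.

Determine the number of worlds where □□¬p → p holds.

5

s: □□¬p is F, p is F. ✓
t: □□¬p is F, p is F. ✓
u: □□¬p is F, p is F. ✓
v: □□¬p is T, p is F. ✗
w: □□¬p is F, p is T. ✓
x: □□¬p is F, p is F. ✓
Satisfying worlds: {s, t, u, w, x}.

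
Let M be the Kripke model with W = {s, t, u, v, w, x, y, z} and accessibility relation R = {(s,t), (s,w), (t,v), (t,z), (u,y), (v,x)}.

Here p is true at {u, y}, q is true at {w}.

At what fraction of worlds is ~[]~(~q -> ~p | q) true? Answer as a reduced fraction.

s: []~(~q -> ~p | q) is F. ✓
t: []~(~q -> ~p | q) is F. ✓
u: []~(~q -> ~p | q) is T. ✗
v: []~(~q -> ~p | q) is F. ✓
w: []~(~q -> ~p | q) is T. ✗
x: []~(~q -> ~p | q) is T. ✗
y: []~(~q -> ~p | q) is T. ✗
z: []~(~q -> ~p | q) is T. ✗
That's 3 of 8 worlds, so 3/8.

3/8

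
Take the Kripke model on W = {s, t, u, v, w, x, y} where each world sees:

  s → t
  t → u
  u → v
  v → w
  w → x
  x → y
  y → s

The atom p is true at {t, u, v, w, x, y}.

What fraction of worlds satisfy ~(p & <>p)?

2/7

s: p & <>p is F. ✓
t: p & <>p is T. ✗
u: p & <>p is T. ✗
v: p & <>p is T. ✗
w: p & <>p is T. ✗
x: p & <>p is T. ✗
y: p & <>p is F. ✓
That's 2 of 7 worlds, so 2/7.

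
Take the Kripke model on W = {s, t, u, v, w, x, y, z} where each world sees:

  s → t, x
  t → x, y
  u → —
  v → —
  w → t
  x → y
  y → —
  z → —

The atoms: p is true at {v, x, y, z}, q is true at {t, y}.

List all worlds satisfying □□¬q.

s: successors {t, x}; □¬q there: t:F, x:F. ✗
t: successors {x, y}; □¬q there: x:F, y:T. ✗
u: no successors, so □□¬q holds vacuously. ✓
v: no successors, so □□¬q holds vacuously. ✓
w: successors {t}; □¬q there: t:F. ✗
x: successors {y}; □¬q there: y:T. ✓
y: no successors, so □□¬q holds vacuously. ✓
z: no successors, so □□¬q holds vacuously. ✓

{u, v, x, y, z}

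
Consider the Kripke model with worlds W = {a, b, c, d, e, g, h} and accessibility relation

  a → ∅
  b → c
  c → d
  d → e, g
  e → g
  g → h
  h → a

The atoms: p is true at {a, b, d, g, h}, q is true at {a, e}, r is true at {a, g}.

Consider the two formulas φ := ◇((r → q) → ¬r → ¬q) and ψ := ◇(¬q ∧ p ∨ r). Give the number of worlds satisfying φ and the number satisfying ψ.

6 and 5

For ◇((r → q) → ¬r → ¬q):
a: no successors, so ◇((r → q) → ¬r → ¬q) fails. ✗
b: successors {c}; (r → q) → ¬r → ¬q there: c:T. ✓
c: successors {d}; (r → q) → ¬r → ¬q there: d:T. ✓
d: successors {e, g}; (r → q) → ¬r → ¬q there: e:F, g:T. ✓
e: successors {g}; (r → q) → ¬r → ¬q there: g:T. ✓
g: successors {h}; (r → q) → ¬r → ¬q there: h:T. ✓
h: successors {a}; (r → q) → ¬r → ¬q there: a:T. ✓
— 6 worlds.
For ◇(¬q ∧ p ∨ r):
a: no successors, so ◇(¬q ∧ p ∨ r) fails. ✗
b: successors {c}; ¬q ∧ p ∨ r there: c:F. ✗
c: successors {d}; ¬q ∧ p ∨ r there: d:T. ✓
d: successors {e, g}; ¬q ∧ p ∨ r there: e:F, g:T. ✓
e: successors {g}; ¬q ∧ p ∨ r there: g:T. ✓
g: successors {h}; ¬q ∧ p ∨ r there: h:T. ✓
h: successors {a}; ¬q ∧ p ∨ r there: a:T. ✓
— 5 worlds.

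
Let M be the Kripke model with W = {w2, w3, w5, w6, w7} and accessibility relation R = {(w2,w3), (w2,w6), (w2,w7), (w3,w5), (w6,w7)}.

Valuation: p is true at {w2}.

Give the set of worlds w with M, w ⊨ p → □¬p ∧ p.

w2: p is T, □¬p ∧ p is T. ✓
w3: p is F, □¬p ∧ p is F. ✓
w5: p is F, □¬p ∧ p is F. ✓
w6: p is F, □¬p ∧ p is F. ✓
w7: p is F, □¬p ∧ p is F. ✓

{w2, w3, w5, w6, w7}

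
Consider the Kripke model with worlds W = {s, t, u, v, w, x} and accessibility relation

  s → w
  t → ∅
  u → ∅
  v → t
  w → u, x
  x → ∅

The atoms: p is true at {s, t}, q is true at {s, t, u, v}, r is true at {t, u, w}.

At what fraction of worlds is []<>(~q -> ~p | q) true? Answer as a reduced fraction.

2/3

s: successors {w}; <>(~q -> ~p | q) there: w:T. ✓
t: no successors, so []<>(~q -> ~p | q) holds vacuously. ✓
u: no successors, so []<>(~q -> ~p | q) holds vacuously. ✓
v: successors {t}; <>(~q -> ~p | q) there: t:F. ✗
w: successors {u, x}; <>(~q -> ~p | q) there: u:F, x:F. ✗
x: no successors, so []<>(~q -> ~p | q) holds vacuously. ✓
That's 4 of 6 worlds, so 4/6 = 2/3.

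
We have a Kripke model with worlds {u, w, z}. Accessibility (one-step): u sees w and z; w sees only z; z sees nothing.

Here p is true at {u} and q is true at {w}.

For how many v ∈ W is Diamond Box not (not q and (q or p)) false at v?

u: successors {w, z}; Box not (not q and (q or p)) there: w:T, z:T. ✓
w: successors {z}; Box not (not q and (q or p)) there: z:T. ✓
z: no successors, so Diamond Box not (not q and (q or p)) fails. ✗
Satisfying worlds: {u, w}.
So Diamond Box not (not q and (q or p)) fails at the other 1 world.

1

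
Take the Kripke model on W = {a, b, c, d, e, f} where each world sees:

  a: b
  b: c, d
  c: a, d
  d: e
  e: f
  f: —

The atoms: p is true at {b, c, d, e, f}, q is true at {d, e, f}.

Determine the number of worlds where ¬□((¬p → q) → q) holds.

2

a: □((¬p → q) → q) is F. ✓
b: □((¬p → q) → q) is F. ✓
c: □((¬p → q) → q) is T. ✗
d: □((¬p → q) → q) is T. ✗
e: □((¬p → q) → q) is T. ✗
f: □((¬p → q) → q) is T. ✗
Satisfying worlds: {a, b}.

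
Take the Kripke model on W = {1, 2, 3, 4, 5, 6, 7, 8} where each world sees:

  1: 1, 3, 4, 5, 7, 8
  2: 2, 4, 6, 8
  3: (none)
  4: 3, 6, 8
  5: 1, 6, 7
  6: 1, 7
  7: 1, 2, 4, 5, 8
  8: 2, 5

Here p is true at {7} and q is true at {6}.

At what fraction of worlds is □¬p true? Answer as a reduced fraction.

1: successors {1, 3, 4, 5, 7, 8}; ¬p there: 1:T, 3:T, 4:T, 5:T, 7:F, 8:T. ✗
2: successors {2, 4, 6, 8}; ¬p there: 2:T, 4:T, 6:T, 8:T. ✓
3: no successors, so □¬p holds vacuously. ✓
4: successors {3, 6, 8}; ¬p there: 3:T, 6:T, 8:T. ✓
5: successors {1, 6, 7}; ¬p there: 1:T, 6:T, 7:F. ✗
6: successors {1, 7}; ¬p there: 1:T, 7:F. ✗
7: successors {1, 2, 4, 5, 8}; ¬p there: 1:T, 2:T, 4:T, 5:T, 8:T. ✓
8: successors {2, 5}; ¬p there: 2:T, 5:T. ✓
That's 5 of 8 worlds, so 5/8.

5/8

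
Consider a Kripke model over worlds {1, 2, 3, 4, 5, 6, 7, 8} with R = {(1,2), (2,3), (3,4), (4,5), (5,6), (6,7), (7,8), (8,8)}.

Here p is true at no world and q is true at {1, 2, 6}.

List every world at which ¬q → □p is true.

1: ¬q is F, □p is F. ✓
2: ¬q is F, □p is F. ✓
3: ¬q is T, □p is F. ✗
4: ¬q is T, □p is F. ✗
5: ¬q is T, □p is F. ✗
6: ¬q is F, □p is F. ✓
7: ¬q is T, □p is F. ✗
8: ¬q is T, □p is F. ✗

{1, 2, 6}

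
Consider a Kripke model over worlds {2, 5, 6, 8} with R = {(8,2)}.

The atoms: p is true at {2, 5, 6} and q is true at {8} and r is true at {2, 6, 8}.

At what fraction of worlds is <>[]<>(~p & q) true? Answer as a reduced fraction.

1/4

2: no successors, so <>[]<>(~p & q) fails. ✗
5: no successors, so <>[]<>(~p & q) fails. ✗
6: no successors, so <>[]<>(~p & q) fails. ✗
8: successors {2}; []<>(~p & q) there: 2:T. ✓
That's 1 of 4 worlds, so 1/4.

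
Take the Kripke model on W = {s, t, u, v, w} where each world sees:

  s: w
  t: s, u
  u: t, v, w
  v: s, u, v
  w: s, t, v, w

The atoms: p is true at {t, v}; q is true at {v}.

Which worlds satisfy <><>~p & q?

{v}

s: <><>~p is T, q is F. ✗
t: <><>~p is T, q is F. ✗
u: <><>~p is T, q is F. ✗
v: <><>~p is T, q is T. ✓
w: <><>~p is T, q is F. ✗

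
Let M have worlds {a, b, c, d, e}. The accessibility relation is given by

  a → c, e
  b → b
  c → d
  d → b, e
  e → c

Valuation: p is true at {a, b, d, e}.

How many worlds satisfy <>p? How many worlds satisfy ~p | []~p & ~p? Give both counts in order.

4 and 1

For <>p:
a: successors {c, e}; p there: c:F, e:T. ✓
b: successors {b}; p there: b:T. ✓
c: successors {d}; p there: d:T. ✓
d: successors {b, e}; p there: b:T, e:T. ✓
e: successors {c}; p there: c:F. ✗
— 4 worlds.
For ~p | []~p & ~p:
a: ~p is F, []~p & ~p is F. ✗
b: ~p is F, []~p & ~p is F. ✗
c: ~p is T, []~p & ~p is F. ✓
d: ~p is F, []~p & ~p is F. ✗
e: ~p is F, []~p & ~p is F. ✗
— 1 world.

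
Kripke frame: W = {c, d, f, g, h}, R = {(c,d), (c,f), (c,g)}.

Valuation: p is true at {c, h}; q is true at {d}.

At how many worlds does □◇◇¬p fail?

c: successors {d, f, g}; ◇◇¬p there: d:F, f:F, g:F. ✗
d: no successors, so □◇◇¬p holds vacuously. ✓
f: no successors, so □◇◇¬p holds vacuously. ✓
g: no successors, so □◇◇¬p holds vacuously. ✓
h: no successors, so □◇◇¬p holds vacuously. ✓
Satisfying worlds: {d, f, g, h}.
So □◇◇¬p fails at the other 1 world.

1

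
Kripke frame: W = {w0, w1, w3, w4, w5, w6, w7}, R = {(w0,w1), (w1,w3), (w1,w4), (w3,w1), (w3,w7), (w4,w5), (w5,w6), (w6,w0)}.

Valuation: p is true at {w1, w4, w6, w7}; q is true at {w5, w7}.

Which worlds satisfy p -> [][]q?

{w0, w3, w5, w7}

w0: p is F, [][]q is F. ✓
w1: p is T, [][]q is F. ✗
w3: p is F, [][]q is F. ✓
w4: p is T, [][]q is F. ✗
w5: p is F, [][]q is F. ✓
w6: p is T, [][]q is F. ✗
w7: p is T, [][]q is T. ✓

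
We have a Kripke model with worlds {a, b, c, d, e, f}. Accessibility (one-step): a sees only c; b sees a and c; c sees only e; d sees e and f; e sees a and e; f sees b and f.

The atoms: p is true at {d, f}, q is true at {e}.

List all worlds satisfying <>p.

{d, f}

a: successors {c}; p there: c:F. ✗
b: successors {a, c}; p there: a:F, c:F. ✗
c: successors {e}; p there: e:F. ✗
d: successors {e, f}; p there: e:F, f:T. ✓
e: successors {a, e}; p there: a:F, e:F. ✗
f: successors {b, f}; p there: b:F, f:T. ✓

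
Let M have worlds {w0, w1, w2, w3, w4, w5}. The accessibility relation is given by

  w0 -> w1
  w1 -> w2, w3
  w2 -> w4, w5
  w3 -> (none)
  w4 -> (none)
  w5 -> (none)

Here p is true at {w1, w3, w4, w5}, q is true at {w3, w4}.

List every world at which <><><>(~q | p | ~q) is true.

w0: successors {w1}; <><>(~q | p | ~q) there: w1:T. ✓
w1: successors {w2, w3}; <><>(~q | p | ~q) there: w2:F, w3:F. ✗
w2: successors {w4, w5}; <><>(~q | p | ~q) there: w4:F, w5:F. ✗
w3: no successors, so <><><>(~q | p | ~q) fails. ✗
w4: no successors, so <><><>(~q | p | ~q) fails. ✗
w5: no successors, so <><><>(~q | p | ~q) fails. ✗

{w0}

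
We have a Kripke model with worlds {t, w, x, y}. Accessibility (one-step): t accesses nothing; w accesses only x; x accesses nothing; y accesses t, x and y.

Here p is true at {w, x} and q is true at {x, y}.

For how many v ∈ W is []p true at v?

3

t: no successors, so []p holds vacuously. ✓
w: successors {x}; p there: x:T. ✓
x: no successors, so []p holds vacuously. ✓
y: successors {t, x, y}; p there: t:F, x:T, y:F. ✗
Satisfying worlds: {t, w, x}.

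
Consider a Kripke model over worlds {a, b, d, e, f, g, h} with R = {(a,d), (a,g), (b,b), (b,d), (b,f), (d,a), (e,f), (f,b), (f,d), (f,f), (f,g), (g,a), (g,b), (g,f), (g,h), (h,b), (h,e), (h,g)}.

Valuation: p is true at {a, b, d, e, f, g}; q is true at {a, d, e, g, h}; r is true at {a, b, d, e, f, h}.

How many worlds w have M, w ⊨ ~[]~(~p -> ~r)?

a: []~(~p -> ~r) is F. ✓
b: []~(~p -> ~r) is F. ✓
d: []~(~p -> ~r) is F. ✓
e: []~(~p -> ~r) is F. ✓
f: []~(~p -> ~r) is F. ✓
g: []~(~p -> ~r) is F. ✓
h: []~(~p -> ~r) is F. ✓
Satisfying worlds: {a, b, d, e, f, g, h}.

7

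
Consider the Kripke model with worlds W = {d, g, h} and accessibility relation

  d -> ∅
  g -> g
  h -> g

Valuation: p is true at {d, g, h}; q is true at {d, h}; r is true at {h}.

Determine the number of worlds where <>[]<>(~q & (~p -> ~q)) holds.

2

d: no successors, so <>[]<>(~q & (~p -> ~q)) fails. ✗
g: successors {g}; []<>(~q & (~p -> ~q)) there: g:T. ✓
h: successors {g}; []<>(~q & (~p -> ~q)) there: g:T. ✓
Satisfying worlds: {g, h}.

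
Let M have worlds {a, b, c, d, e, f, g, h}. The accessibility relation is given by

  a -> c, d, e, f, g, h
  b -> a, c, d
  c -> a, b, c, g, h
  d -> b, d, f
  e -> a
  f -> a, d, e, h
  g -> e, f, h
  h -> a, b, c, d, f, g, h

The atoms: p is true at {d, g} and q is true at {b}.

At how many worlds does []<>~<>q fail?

0

a: successors {c, d, e, f, g, h}; <>~<>q there: c:T, d:T, e:T, f:T, g:T, h:T. ✓
b: successors {a, c, d}; <>~<>q there: a:T, c:T, d:T. ✓
c: successors {a, b, c, g, h}; <>~<>q there: a:T, b:T, c:T, g:T, h:T. ✓
d: successors {b, d, f}; <>~<>q there: b:T, d:T, f:T. ✓
e: successors {a}; <>~<>q there: a:T. ✓
f: successors {a, d, e, h}; <>~<>q there: a:T, d:T, e:T, h:T. ✓
g: successors {e, f, h}; <>~<>q there: e:T, f:T, h:T. ✓
h: successors {a, b, c, d, f, g, h}; <>~<>q there: a:T, b:T, c:T, d:T, f:T, g:T, h:T. ✓
Satisfying worlds: {a, b, c, d, e, f, g, h}.
So []<>~<>q fails at the other 0 worlds.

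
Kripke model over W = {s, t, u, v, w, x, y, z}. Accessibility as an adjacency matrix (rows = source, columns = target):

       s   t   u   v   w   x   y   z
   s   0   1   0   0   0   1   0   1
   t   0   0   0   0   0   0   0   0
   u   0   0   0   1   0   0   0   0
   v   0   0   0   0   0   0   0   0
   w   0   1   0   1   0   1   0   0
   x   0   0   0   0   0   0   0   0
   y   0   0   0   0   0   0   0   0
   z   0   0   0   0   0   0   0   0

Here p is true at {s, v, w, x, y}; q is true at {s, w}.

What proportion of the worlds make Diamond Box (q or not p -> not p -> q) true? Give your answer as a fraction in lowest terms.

s: successors {t, x, z}; Box (q or not p -> not p -> q) there: t:T, x:T, z:T. ✓
t: no successors, so Diamond Box (q or not p -> not p -> q) fails. ✗
u: successors {v}; Box (q or not p -> not p -> q) there: v:T. ✓
v: no successors, so Diamond Box (q or not p -> not p -> q) fails. ✗
w: successors {t, v, x}; Box (q or not p -> not p -> q) there: t:T, v:T, x:T. ✓
x: no successors, so Diamond Box (q or not p -> not p -> q) fails. ✗
y: no successors, so Diamond Box (q or not p -> not p -> q) fails. ✗
z: no successors, so Diamond Box (q or not p -> not p -> q) fails. ✗
That's 3 of 8 worlds, so 3/8.

3/8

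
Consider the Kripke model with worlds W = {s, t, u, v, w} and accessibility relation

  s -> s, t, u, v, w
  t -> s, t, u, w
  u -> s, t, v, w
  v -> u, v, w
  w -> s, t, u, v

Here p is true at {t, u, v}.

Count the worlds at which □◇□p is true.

0

s: successors {s, t, u, v, w}; ◇□p there: s:F, t:F, u:F, v:F, w:F. ✗
t: successors {s, t, u, w}; ◇□p there: s:F, t:F, u:F, w:F. ✗
u: successors {s, t, v, w}; ◇□p there: s:F, t:F, v:F, w:F. ✗
v: successors {u, v, w}; ◇□p there: u:F, v:F, w:F. ✗
w: successors {s, t, u, v}; ◇□p there: s:F, t:F, u:F, v:F. ✗
Satisfying worlds: ∅.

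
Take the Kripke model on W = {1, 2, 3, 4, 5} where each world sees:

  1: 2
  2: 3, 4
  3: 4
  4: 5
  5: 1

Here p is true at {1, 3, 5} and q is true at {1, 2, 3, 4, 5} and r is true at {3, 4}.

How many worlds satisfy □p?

1: successors {2}; p there: 2:F. ✗
2: successors {3, 4}; p there: 3:T, 4:F. ✗
3: successors {4}; p there: 4:F. ✗
4: successors {5}; p there: 5:T. ✓
5: successors {1}; p there: 1:T. ✓
Satisfying worlds: {4, 5}.

2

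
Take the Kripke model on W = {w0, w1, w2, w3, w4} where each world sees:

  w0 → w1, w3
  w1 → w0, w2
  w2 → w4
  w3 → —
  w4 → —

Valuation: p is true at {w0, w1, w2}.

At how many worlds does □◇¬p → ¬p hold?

4

w0: □◇¬p is F, ¬p is F. ✓
w1: □◇¬p is T, ¬p is F. ✗
w2: □◇¬p is F, ¬p is F. ✓
w3: □◇¬p is T, ¬p is T. ✓
w4: □◇¬p is T, ¬p is T. ✓
Satisfying worlds: {w0, w2, w3, w4}.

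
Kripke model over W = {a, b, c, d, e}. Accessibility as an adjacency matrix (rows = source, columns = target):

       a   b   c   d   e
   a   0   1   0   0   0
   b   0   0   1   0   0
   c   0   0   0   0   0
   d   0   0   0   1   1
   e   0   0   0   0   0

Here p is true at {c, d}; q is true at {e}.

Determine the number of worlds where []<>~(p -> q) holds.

a: successors {b}; <>~(p -> q) there: b:T. ✓
b: successors {c}; <>~(p -> q) there: c:F. ✗
c: no successors, so []<>~(p -> q) holds vacuously. ✓
d: successors {d, e}; <>~(p -> q) there: d:T, e:F. ✗
e: no successors, so []<>~(p -> q) holds vacuously. ✓
Satisfying worlds: {a, c, e}.

3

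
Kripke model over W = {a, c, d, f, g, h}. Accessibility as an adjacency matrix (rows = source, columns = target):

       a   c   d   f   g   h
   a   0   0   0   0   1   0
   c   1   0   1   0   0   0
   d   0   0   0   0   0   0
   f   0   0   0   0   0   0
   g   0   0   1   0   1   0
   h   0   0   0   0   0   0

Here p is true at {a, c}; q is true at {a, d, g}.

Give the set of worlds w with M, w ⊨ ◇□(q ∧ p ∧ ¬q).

a: successors {g}; □(q ∧ p ∧ ¬q) there: g:F. ✗
c: successors {a, d}; □(q ∧ p ∧ ¬q) there: a:F, d:T. ✓
d: no successors, so ◇□(q ∧ p ∧ ¬q) fails. ✗
f: no successors, so ◇□(q ∧ p ∧ ¬q) fails. ✗
g: successors {d, g}; □(q ∧ p ∧ ¬q) there: d:T, g:F. ✓
h: no successors, so ◇□(q ∧ p ∧ ¬q) fails. ✗

{c, g}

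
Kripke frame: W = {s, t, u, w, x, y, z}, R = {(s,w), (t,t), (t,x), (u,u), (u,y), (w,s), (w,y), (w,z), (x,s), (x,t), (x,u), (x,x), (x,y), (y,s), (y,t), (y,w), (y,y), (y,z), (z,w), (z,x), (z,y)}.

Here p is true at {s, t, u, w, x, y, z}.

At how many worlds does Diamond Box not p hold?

0

s: successors {w}; Box not p there: w:F. ✗
t: successors {t, x}; Box not p there: t:F, x:F. ✗
u: successors {u, y}; Box not p there: u:F, y:F. ✗
w: successors {s, y, z}; Box not p there: s:F, y:F, z:F. ✗
x: successors {s, t, u, x, y}; Box not p there: s:F, t:F, u:F, x:F, y:F. ✗
y: successors {s, t, w, y, z}; Box not p there: s:F, t:F, w:F, y:F, z:F. ✗
z: successors {w, x, y}; Box not p there: w:F, x:F, y:F. ✗
Satisfying worlds: ∅.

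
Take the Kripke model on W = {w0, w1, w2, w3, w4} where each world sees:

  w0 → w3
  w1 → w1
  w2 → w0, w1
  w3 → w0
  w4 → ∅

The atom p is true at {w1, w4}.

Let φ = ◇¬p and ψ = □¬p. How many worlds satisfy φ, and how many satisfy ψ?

For ◇¬p:
w0: successors {w3}; ¬p there: w3:T. ✓
w1: successors {w1}; ¬p there: w1:F. ✗
w2: successors {w0, w1}; ¬p there: w0:T, w1:F. ✓
w3: successors {w0}; ¬p there: w0:T. ✓
w4: no successors, so ◇¬p fails. ✗
— 3 worlds.
For □¬p:
w0: successors {w3}; ¬p there: w3:T. ✓
w1: successors {w1}; ¬p there: w1:F. ✗
w2: successors {w0, w1}; ¬p there: w0:T, w1:F. ✗
w3: successors {w0}; ¬p there: w0:T. ✓
w4: no successors, so □¬p holds vacuously. ✓
— 3 worlds.

3 and 3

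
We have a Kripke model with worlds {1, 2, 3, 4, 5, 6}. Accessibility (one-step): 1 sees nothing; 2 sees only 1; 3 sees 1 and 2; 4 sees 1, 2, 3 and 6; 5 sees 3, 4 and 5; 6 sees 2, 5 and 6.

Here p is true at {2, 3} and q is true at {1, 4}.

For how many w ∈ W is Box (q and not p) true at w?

1: no successors, so Box (q and not p) holds vacuously. ✓
2: successors {1}; q and not p there: 1:T. ✓
3: successors {1, 2}; q and not p there: 1:T, 2:F. ✗
4: successors {1, 2, 3, 6}; q and not p there: 1:T, 2:F, 3:F, 6:F. ✗
5: successors {3, 4, 5}; q and not p there: 3:F, 4:T, 5:F. ✗
6: successors {2, 5, 6}; q and not p there: 2:F, 5:F, 6:F. ✗
Satisfying worlds: {1, 2}.

2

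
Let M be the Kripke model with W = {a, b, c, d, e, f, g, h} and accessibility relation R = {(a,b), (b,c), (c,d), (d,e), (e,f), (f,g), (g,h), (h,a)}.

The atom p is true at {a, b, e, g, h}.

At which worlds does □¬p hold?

a: successors {b}; ¬p there: b:F. ✗
b: successors {c}; ¬p there: c:T. ✓
c: successors {d}; ¬p there: d:T. ✓
d: successors {e}; ¬p there: e:F. ✗
e: successors {f}; ¬p there: f:T. ✓
f: successors {g}; ¬p there: g:F. ✗
g: successors {h}; ¬p there: h:F. ✗
h: successors {a}; ¬p there: a:F. ✗

{b, c, e}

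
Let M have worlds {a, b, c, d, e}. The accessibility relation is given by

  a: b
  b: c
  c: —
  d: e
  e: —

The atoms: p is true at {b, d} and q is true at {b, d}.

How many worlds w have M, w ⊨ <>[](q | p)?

2

a: successors {b}; [](q | p) there: b:F. ✗
b: successors {c}; [](q | p) there: c:T. ✓
c: no successors, so <>[](q | p) fails. ✗
d: successors {e}; [](q | p) there: e:T. ✓
e: no successors, so <>[](q | p) fails. ✗
Satisfying worlds: {b, d}.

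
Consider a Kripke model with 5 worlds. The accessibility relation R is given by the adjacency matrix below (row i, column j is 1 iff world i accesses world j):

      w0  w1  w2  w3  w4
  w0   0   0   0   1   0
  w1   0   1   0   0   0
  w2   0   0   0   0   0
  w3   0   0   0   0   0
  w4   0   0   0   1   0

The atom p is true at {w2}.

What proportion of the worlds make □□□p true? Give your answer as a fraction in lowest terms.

4/5

w0: successors {w3}; □□p there: w3:T. ✓
w1: successors {w1}; □□p there: w1:F. ✗
w2: no successors, so □□□p holds vacuously. ✓
w3: no successors, so □□□p holds vacuously. ✓
w4: successors {w3}; □□p there: w3:T. ✓
That's 4 of 5 worlds, so 4/5.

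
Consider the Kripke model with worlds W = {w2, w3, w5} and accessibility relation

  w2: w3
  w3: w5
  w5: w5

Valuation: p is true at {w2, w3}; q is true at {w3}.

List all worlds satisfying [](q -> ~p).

{w3, w5}

w2: successors {w3}; q -> ~p there: w3:F. ✗
w3: successors {w5}; q -> ~p there: w5:T. ✓
w5: successors {w5}; q -> ~p there: w5:T. ✓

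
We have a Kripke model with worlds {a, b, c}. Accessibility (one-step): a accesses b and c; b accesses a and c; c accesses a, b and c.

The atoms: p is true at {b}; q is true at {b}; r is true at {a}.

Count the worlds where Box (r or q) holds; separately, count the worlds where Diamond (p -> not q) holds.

For Box (r or q):
a: successors {b, c}; r or q there: b:T, c:F. ✗
b: successors {a, c}; r or q there: a:T, c:F. ✗
c: successors {a, b, c}; r or q there: a:T, b:T, c:F. ✗
— 0 worlds.
For Diamond (p -> not q):
a: successors {b, c}; p -> not q there: b:F, c:T. ✓
b: successors {a, c}; p -> not q there: a:T, c:T. ✓
c: successors {a, b, c}; p -> not q there: a:T, b:F, c:T. ✓
— 3 worlds.

0 and 3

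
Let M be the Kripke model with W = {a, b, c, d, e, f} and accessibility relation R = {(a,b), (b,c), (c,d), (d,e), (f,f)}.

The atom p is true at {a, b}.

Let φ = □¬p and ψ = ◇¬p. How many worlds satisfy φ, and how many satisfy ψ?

5 and 4

For □¬p:
a: successors {b}; ¬p there: b:F. ✗
b: successors {c}; ¬p there: c:T. ✓
c: successors {d}; ¬p there: d:T. ✓
d: successors {e}; ¬p there: e:T. ✓
e: no successors, so □¬p holds vacuously. ✓
f: successors {f}; ¬p there: f:T. ✓
— 5 worlds.
For ◇¬p:
a: successors {b}; ¬p there: b:F. ✗
b: successors {c}; ¬p there: c:T. ✓
c: successors {d}; ¬p there: d:T. ✓
d: successors {e}; ¬p there: e:T. ✓
e: no successors, so ◇¬p fails. ✗
f: successors {f}; ¬p there: f:T. ✓
— 4 worlds.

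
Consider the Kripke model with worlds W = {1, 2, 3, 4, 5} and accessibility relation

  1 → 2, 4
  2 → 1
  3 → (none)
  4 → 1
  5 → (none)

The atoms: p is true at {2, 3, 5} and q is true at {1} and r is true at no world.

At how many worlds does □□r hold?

2

1: successors {2, 4}; □r there: 2:F, 4:F. ✗
2: successors {1}; □r there: 1:F. ✗
3: no successors, so □□r holds vacuously. ✓
4: successors {1}; □r there: 1:F. ✗
5: no successors, so □□r holds vacuously. ✓
Satisfying worlds: {3, 5}.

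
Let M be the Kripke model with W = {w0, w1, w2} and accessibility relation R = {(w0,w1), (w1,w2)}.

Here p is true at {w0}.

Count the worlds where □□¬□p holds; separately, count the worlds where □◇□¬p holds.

2 and 2

For □□¬□p:
w0: successors {w1}; □¬□p there: w1:F. ✗
w1: successors {w2}; □¬□p there: w2:T. ✓
w2: no successors, so □□¬□p holds vacuously. ✓
— 2 worlds.
For □◇□¬p:
w0: successors {w1}; ◇□¬p there: w1:T. ✓
w1: successors {w2}; ◇□¬p there: w2:F. ✗
w2: no successors, so □◇□¬p holds vacuously. ✓
— 2 worlds.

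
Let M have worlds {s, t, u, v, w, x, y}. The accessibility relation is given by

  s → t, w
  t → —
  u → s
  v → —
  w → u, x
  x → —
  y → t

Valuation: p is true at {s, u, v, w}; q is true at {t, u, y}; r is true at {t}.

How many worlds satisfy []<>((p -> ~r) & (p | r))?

s: successors {t, w}; <>((p -> ~r) & (p | r)) there: t:F, w:T. ✗
t: no successors, so []<>((p -> ~r) & (p | r)) holds vacuously. ✓
u: successors {s}; <>((p -> ~r) & (p | r)) there: s:T. ✓
v: no successors, so []<>((p -> ~r) & (p | r)) holds vacuously. ✓
w: successors {u, x}; <>((p -> ~r) & (p | r)) there: u:T, x:F. ✗
x: no successors, so []<>((p -> ~r) & (p | r)) holds vacuously. ✓
y: successors {t}; <>((p -> ~r) & (p | r)) there: t:F. ✗
Satisfying worlds: {t, u, v, x}.

4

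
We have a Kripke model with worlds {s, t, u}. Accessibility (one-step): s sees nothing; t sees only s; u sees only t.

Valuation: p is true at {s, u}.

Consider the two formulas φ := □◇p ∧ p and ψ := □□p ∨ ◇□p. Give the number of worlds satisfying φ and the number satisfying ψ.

2 and 3

For □◇p ∧ p:
s: □◇p is T, p is T. ✓
t: □◇p is F, p is F. ✗
u: □◇p is T, p is T. ✓
— 2 worlds.
For □□p ∨ ◇□p:
s: □□p is T, ◇□p is F. ✓
t: □□p is T, ◇□p is T. ✓
u: □□p is T, ◇□p is T. ✓
— 3 worlds.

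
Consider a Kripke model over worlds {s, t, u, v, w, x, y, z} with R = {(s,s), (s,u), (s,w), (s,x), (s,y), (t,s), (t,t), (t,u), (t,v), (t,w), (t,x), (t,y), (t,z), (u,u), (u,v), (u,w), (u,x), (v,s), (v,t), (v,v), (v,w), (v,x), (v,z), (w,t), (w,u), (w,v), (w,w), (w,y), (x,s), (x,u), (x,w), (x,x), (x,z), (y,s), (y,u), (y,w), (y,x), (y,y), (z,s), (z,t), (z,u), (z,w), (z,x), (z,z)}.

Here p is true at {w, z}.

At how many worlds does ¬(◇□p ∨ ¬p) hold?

s: ◇□p ∨ ¬p is T. ✗
t: ◇□p ∨ ¬p is T. ✗
u: ◇□p ∨ ¬p is T. ✗
v: ◇□p ∨ ¬p is T. ✗
w: ◇□p ∨ ¬p is F. ✓
x: ◇□p ∨ ¬p is T. ✗
y: ◇□p ∨ ¬p is T. ✗
z: ◇□p ∨ ¬p is F. ✓
Satisfying worlds: {w, z}.

2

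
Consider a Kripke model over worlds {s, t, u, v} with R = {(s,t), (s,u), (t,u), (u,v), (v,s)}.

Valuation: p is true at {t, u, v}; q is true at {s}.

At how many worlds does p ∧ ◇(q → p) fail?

2

s: p is F, ◇(q → p) is T. ✗
t: p is T, ◇(q → p) is T. ✓
u: p is T, ◇(q → p) is T. ✓
v: p is T, ◇(q → p) is F. ✗
Satisfying worlds: {t, u}.
So p ∧ ◇(q → p) fails at the other 2 worlds.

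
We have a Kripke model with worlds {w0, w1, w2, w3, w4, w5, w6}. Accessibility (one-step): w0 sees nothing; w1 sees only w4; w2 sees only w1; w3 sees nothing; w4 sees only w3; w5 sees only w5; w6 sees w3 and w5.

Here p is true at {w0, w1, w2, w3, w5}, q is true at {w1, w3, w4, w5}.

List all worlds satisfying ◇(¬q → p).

w0: no successors, so ◇(¬q → p) fails. ✗
w1: successors {w4}; ¬q → p there: w4:T. ✓
w2: successors {w1}; ¬q → p there: w1:T. ✓
w3: no successors, so ◇(¬q → p) fails. ✗
w4: successors {w3}; ¬q → p there: w3:T. ✓
w5: successors {w5}; ¬q → p there: w5:T. ✓
w6: successors {w3, w5}; ¬q → p there: w3:T, w5:T. ✓

{w1, w2, w4, w5, w6}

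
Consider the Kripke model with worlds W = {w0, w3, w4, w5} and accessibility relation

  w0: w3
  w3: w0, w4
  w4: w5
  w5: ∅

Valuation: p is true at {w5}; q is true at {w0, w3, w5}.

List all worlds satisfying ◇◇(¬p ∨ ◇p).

{w0, w3}

w0: successors {w3}; ◇(¬p ∨ ◇p) there: w3:T. ✓
w3: successors {w0, w4}; ◇(¬p ∨ ◇p) there: w0:T, w4:F. ✓
w4: successors {w5}; ◇(¬p ∨ ◇p) there: w5:F. ✗
w5: no successors, so ◇◇(¬p ∨ ◇p) fails. ✗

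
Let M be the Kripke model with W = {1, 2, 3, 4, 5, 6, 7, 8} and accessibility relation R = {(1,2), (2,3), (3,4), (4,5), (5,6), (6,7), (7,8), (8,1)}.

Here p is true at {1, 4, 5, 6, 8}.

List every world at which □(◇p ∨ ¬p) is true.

1: successors {2}; ◇p ∨ ¬p there: 2:T. ✓
2: successors {3}; ◇p ∨ ¬p there: 3:T. ✓
3: successors {4}; ◇p ∨ ¬p there: 4:T. ✓
4: successors {5}; ◇p ∨ ¬p there: 5:T. ✓
5: successors {6}; ◇p ∨ ¬p there: 6:F. ✗
6: successors {7}; ◇p ∨ ¬p there: 7:T. ✓
7: successors {8}; ◇p ∨ ¬p there: 8:T. ✓
8: successors {1}; ◇p ∨ ¬p there: 1:F. ✗

{1, 2, 3, 4, 6, 7}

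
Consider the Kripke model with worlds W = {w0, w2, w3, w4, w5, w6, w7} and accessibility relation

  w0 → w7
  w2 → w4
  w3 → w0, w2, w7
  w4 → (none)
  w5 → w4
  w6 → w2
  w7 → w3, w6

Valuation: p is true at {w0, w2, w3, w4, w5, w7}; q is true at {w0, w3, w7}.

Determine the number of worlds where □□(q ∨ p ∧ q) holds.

w0: successors {w7}; □(q ∨ p ∧ q) there: w7:F. ✗
w2: successors {w4}; □(q ∨ p ∧ q) there: w4:T. ✓
w3: successors {w0, w2, w7}; □(q ∨ p ∧ q) there: w0:T, w2:F, w7:F. ✗
w4: no successors, so □□(q ∨ p ∧ q) holds vacuously. ✓
w5: successors {w4}; □(q ∨ p ∧ q) there: w4:T. ✓
w6: successors {w2}; □(q ∨ p ∧ q) there: w2:F. ✗
w7: successors {w3, w6}; □(q ∨ p ∧ q) there: w3:F, w6:F. ✗
Satisfying worlds: {w2, w4, w5}.

3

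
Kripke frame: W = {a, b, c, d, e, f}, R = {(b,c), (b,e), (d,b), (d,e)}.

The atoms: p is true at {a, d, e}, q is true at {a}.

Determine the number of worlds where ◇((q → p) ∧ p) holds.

2

a: no successors, so ◇((q → p) ∧ p) fails. ✗
b: successors {c, e}; (q → p) ∧ p there: c:F, e:T. ✓
c: no successors, so ◇((q → p) ∧ p) fails. ✗
d: successors {b, e}; (q → p) ∧ p there: b:F, e:T. ✓
e: no successors, so ◇((q → p) ∧ p) fails. ✗
f: no successors, so ◇((q → p) ∧ p) fails. ✗
Satisfying worlds: {b, d}.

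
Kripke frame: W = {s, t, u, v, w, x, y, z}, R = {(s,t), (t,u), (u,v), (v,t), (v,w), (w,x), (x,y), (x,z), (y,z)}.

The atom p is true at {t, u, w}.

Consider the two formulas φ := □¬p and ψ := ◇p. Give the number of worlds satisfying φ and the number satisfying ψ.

For □¬p:
s: successors {t}; ¬p there: t:F. ✗
t: successors {u}; ¬p there: u:F. ✗
u: successors {v}; ¬p there: v:T. ✓
v: successors {t, w}; ¬p there: t:F, w:F. ✗
w: successors {x}; ¬p there: x:T. ✓
x: successors {y, z}; ¬p there: y:T, z:T. ✓
y: successors {z}; ¬p there: z:T. ✓
z: no successors, so □¬p holds vacuously. ✓
— 5 worlds.
For ◇p:
s: successors {t}; p there: t:T. ✓
t: successors {u}; p there: u:T. ✓
u: successors {v}; p there: v:F. ✗
v: successors {t, w}; p there: t:T, w:T. ✓
w: successors {x}; p there: x:F. ✗
x: successors {y, z}; p there: y:F, z:F. ✗
y: successors {z}; p there: z:F. ✗
z: no successors, so ◇p fails. ✗
— 3 worlds.

5 and 3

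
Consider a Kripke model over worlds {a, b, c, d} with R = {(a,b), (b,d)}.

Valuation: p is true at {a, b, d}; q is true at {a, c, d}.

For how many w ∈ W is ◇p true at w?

2

a: successors {b}; p there: b:T. ✓
b: successors {d}; p there: d:T. ✓
c: no successors, so ◇p fails. ✗
d: no successors, so ◇p fails. ✗
Satisfying worlds: {a, b}.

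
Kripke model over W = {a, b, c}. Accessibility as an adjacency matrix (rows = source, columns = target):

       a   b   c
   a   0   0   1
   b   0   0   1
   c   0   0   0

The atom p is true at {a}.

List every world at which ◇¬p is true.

{a, b}

a: successors {c}; ¬p there: c:T. ✓
b: successors {c}; ¬p there: c:T. ✓
c: no successors, so ◇¬p fails. ✗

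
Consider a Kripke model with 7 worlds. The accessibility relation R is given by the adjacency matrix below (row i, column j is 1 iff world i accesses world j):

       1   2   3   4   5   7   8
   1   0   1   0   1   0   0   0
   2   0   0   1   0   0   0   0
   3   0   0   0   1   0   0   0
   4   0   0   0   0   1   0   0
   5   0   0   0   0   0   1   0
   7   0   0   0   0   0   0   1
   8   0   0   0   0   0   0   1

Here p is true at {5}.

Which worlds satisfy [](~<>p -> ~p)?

{1, 2, 3, 5, 7, 8}

1: successors {2, 4}; ~<>p -> ~p there: 2:T, 4:T. ✓
2: successors {3}; ~<>p -> ~p there: 3:T. ✓
3: successors {4}; ~<>p -> ~p there: 4:T. ✓
4: successors {5}; ~<>p -> ~p there: 5:F. ✗
5: successors {7}; ~<>p -> ~p there: 7:T. ✓
7: successors {8}; ~<>p -> ~p there: 8:T. ✓
8: successors {8}; ~<>p -> ~p there: 8:T. ✓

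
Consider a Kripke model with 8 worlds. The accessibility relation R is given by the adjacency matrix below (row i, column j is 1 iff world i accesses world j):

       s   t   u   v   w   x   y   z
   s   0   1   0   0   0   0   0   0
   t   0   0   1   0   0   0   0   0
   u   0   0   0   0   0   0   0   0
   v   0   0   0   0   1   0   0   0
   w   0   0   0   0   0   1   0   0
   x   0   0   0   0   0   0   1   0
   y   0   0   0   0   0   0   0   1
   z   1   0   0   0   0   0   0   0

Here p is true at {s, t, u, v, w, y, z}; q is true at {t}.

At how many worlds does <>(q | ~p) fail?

s: successors {t}; q | ~p there: t:T. ✓
t: successors {u}; q | ~p there: u:F. ✗
u: no successors, so <>(q | ~p) fails. ✗
v: successors {w}; q | ~p there: w:F. ✗
w: successors {x}; q | ~p there: x:T. ✓
x: successors {y}; q | ~p there: y:F. ✗
y: successors {z}; q | ~p there: z:F. ✗
z: successors {s}; q | ~p there: s:F. ✗
Satisfying worlds: {s, w}.
So <>(q | ~p) fails at the other 6 worlds.

6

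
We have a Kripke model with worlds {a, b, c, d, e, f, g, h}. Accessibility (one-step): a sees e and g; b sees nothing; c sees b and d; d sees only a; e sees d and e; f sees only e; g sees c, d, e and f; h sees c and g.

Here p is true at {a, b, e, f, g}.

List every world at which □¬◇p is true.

a: successors {e, g}; ¬◇p there: e:F, g:F. ✗
b: no successors, so □¬◇p holds vacuously. ✓
c: successors {b, d}; ¬◇p there: b:T, d:F. ✗
d: successors {a}; ¬◇p there: a:F. ✗
e: successors {d, e}; ¬◇p there: d:F, e:F. ✗
f: successors {e}; ¬◇p there: e:F. ✗
g: successors {c, d, e, f}; ¬◇p there: c:F, d:F, e:F, f:F. ✗
h: successors {c, g}; ¬◇p there: c:F, g:F. ✗

{b}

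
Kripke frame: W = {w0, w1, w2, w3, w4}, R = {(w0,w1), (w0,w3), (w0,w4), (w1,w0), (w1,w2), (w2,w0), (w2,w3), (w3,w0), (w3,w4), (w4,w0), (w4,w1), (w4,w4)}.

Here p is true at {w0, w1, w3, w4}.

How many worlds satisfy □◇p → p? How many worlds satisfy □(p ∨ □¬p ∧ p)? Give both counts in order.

For □◇p → p:
w0: □◇p is T, p is T. ✓
w1: □◇p is T, p is T. ✓
w2: □◇p is T, p is F. ✗
w3: □◇p is T, p is T. ✓
w4: □◇p is T, p is T. ✓
— 4 worlds.
For □(p ∨ □¬p ∧ p):
w0: successors {w1, w3, w4}; p ∨ □¬p ∧ p there: w1:T, w3:T, w4:T. ✓
w1: successors {w0, w2}; p ∨ □¬p ∧ p there: w0:T, w2:F. ✗
w2: successors {w0, w3}; p ∨ □¬p ∧ p there: w0:T, w3:T. ✓
w3: successors {w0, w4}; p ∨ □¬p ∧ p there: w0:T, w4:T. ✓
w4: successors {w0, w1, w4}; p ∨ □¬p ∧ p there: w0:T, w1:T, w4:T. ✓
— 4 worlds.

4 and 4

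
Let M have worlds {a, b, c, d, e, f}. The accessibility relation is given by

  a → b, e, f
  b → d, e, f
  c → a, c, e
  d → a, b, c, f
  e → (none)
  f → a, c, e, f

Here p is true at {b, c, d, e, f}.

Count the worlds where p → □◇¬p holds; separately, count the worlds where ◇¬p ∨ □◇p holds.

For p → □◇¬p:
a: p is F, □◇¬p is F. ✓
b: p is T, □◇¬p is F. ✗
c: p is T, □◇¬p is F. ✗
d: p is T, □◇¬p is F. ✗
e: p is T, □◇¬p is T. ✓
f: p is T, □◇¬p is F. ✗
— 2 worlds.
For ◇¬p ∨ □◇p:
a: ◇¬p is F, □◇p is F. ✗
b: ◇¬p is F, □◇p is F. ✗
c: ◇¬p is T, □◇p is F. ✓
d: ◇¬p is T, □◇p is T. ✓
e: ◇¬p is F, □◇p is T. ✓
f: ◇¬p is T, □◇p is F. ✓
— 4 worlds.

2 and 4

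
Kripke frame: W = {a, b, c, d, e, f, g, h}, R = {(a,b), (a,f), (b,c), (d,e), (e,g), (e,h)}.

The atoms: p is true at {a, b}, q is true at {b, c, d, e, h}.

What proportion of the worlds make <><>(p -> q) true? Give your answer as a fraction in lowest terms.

1/4

a: successors {b, f}; <>(p -> q) there: b:T, f:F. ✓
b: successors {c}; <>(p -> q) there: c:F. ✗
c: no successors, so <><>(p -> q) fails. ✗
d: successors {e}; <>(p -> q) there: e:T. ✓
e: successors {g, h}; <>(p -> q) there: g:F, h:F. ✗
f: no successors, so <><>(p -> q) fails. ✗
g: no successors, so <><>(p -> q) fails. ✗
h: no successors, so <><>(p -> q) fails. ✗
That's 2 of 8 worlds, so 2/8 = 1/4.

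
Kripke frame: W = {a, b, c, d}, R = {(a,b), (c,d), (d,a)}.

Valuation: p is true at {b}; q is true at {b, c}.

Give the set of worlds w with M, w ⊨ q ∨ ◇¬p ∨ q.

{b, c, d}

a: q ∨ ◇¬p is F, q is F. ✗
b: q ∨ ◇¬p is T, q is T. ✓
c: q ∨ ◇¬p is T, q is T. ✓
d: q ∨ ◇¬p is T, q is F. ✓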